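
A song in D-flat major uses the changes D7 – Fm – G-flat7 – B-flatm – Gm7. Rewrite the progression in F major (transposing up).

F#7 Am Bb7 Dm Bm7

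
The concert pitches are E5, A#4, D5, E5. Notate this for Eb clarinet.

C#5 F##4 B4 C#5

Written C4 sounds as Eb4 on the Eb clarinet, so concert pitches are written a minor third down.
E5 → C#5
A#4 → F##4
D5 → B4
E5 → C#5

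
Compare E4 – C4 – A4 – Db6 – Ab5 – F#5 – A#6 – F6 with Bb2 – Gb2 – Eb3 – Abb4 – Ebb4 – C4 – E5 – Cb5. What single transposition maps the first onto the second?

down an augmented eleventh

From E4 to Bb2 is 11 letter names — an eleventh of some quality.
Bb2 to E4 is 18 semitones, which makes it an augmented eleventh; the second version is lower, so the direction is down.
Checking another pair — F6 → Cb5 — gives the same interval.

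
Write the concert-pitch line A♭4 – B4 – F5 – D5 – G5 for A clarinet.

The A clarinet sounds a minor third below written, so the written part must be a minor third above concert — transpose each note up.
Ab4 → Cb5
B4 → D5
F5 → Ab5
D5 → F5
G5 → Bb5

Cb5 D5 Ab5 F5 Bb5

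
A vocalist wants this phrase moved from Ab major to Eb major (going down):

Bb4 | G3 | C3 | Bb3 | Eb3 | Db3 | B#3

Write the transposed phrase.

F4 D3 G2 F3 Bb2 Ab2 F##3

Ab major to Eb major down is a perfect fourth, so every note moves down by that interval.
Bb4 to F4
G3 to D3
C3 to G2
Bb3 to F3
Eb3 to Bb2
Db3 to Ab2
B#3 to F##3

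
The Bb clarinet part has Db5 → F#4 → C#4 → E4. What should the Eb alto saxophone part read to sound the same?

Ab5 C#5 G#4 B4

First find concert pitch: the Bb clarinet sounds a major second below written, so Db5 F#4 C#4 E4 sounds Cb5 E4 B3 D4.
Then write for Eb alto saxophone: it sounds a major sixth below written, so the part must be a major sixth above concert.
Cb5 → Ab5
E4 → C#5
B3 → G#4
D4 → B4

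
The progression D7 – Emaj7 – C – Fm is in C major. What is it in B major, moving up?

C#7 D#maj7 B Em

C major up to B major is a major seventh; each chord root moves by that interval while the quality stays the same.
D7: root D up a major seventh → C#, giving C#7.
Emaj7: root E up a major seventh → D#, giving D#maj7.
C: root C up a major seventh → B, giving B.
Fm: root F up a major seventh → E, giving Em.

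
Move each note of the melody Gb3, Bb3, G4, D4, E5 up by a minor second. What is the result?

Abb3 Cb4 Ab4 Eb4 F5

A minor second up from Gb3 gives Abb3.
Bb3: a second up reaches C, and 1 semitone makes it Cb4.
A minor second up from G4 gives Ab4.
D4: a second up reaches E, and 1 semitone makes it Eb4.
E5 up a minor second is F5.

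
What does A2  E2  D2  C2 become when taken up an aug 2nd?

B#2 F##2 E#2 D#2

A2 gives B#2
E2 gives F##2
D2 gives E#2
C2 gives D#2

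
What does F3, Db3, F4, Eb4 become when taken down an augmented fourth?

Cb3 Abb2 Cb4 Bbb3

F3 → Cb3
Db3 → Abb2
F4 → Cb4
Eb4 → Bbb3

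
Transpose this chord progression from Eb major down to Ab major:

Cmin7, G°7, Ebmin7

Fmin7 C°7 Abmin7

Eb major down to Ab major is a perfect fifth; each chord root moves by that interval while the quality stays the same.
Cmin7: root C down a perfect fifth → F, giving Fmin7.
G°7: root G down a perfect fifth → C, giving C°7.
Ebmin7: root Eb down a perfect fifth → Ab, giving Abmin7.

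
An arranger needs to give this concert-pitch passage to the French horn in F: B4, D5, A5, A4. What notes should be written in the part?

Written C4 sounds as F3 on the French horn in F, so concert pitches are written a perfect fifth up.
B4 gives F#5
D5 gives A5
A5 gives E6
A4 gives E5

F#5 A5 E6 E5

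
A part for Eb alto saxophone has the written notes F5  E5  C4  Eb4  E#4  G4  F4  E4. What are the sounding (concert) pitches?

Ab4 G4 Eb3 Gb3 G#3 Bb3 Ab3 G3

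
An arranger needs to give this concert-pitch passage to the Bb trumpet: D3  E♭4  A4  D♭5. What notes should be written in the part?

Written C4 sounds as Bb3 on the Bb trumpet, so concert pitches are written a major second up.
D3 gives E3
Eb4 gives F4
A4 gives B4
Db5 gives Eb5

E3 F4 B4 Eb5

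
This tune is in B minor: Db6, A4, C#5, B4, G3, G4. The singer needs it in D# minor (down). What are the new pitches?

From B down to D# is a minor sixth; apply that to each pitch.
Db6 -> F5
A4 -> C#4
C#5 -> E#4
B4 -> D#4
G3 -> B2
G4 -> B3

F5 C#4 E#4 D#4 B2 B3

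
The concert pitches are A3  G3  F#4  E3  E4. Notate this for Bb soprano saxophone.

B3 A3 G#4 F#3 F#4

Written C4 sounds as Bb3 on the Bb soprano saxophone, so concert pitches are written a major second up.
A3 becomes B3
G3 becomes A3
F#4 becomes G#4
E3 becomes F#3
E4 becomes F#4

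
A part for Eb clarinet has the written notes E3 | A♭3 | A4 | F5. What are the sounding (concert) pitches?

G3 Cb4 C5 Ab5

The Eb clarinet sounds a minor third above written, so transpose each written note up a minor third.
E3 becomes G3
Ab3 becomes Cb4
A4 becomes C5
F5 becomes Ab5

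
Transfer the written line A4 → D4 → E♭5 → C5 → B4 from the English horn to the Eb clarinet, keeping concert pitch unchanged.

B3 E3 F4 D4 C#4

First find concert pitch: the English horn sounds a perfect fifth below written, so A4 D4 E♭5 C5 B4 sounds D4 G3 Ab4 F4 E4.
Then write for Eb clarinet: it sounds a minor third above written, so the part must be a minor third below concert.
D4 → B3
G3 → E3
Ab4 → F4
F4 → D4
E4 → C#4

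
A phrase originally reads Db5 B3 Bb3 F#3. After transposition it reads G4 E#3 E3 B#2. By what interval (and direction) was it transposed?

From Db5 to G4 is 5 letter names — a fifth of some quality.
G4 to Db5 is 6 semitones, which makes it a diminished fifth; the second version is lower, so the direction is down.
Checking another pair — F#3 → B#2 — gives the same interval.

down a diminished fifth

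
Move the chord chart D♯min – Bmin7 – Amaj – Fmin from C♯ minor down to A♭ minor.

Bbmin Gbmin7 Fbmaj Dbbmin

C♯ minor down to A♭ minor is an augmented third; each chord root moves by that interval while the quality stays the same.
D♯min: root D♯ down an augmented third → Bb, giving Bbmin.
Bmin7: root B down an augmented third → Gb, giving Gbmin7.
Amaj: root A down an augmented third → Fb, giving Fbmaj.
Fmin: root F down an augmented third → Dbb, giving Dbbmin.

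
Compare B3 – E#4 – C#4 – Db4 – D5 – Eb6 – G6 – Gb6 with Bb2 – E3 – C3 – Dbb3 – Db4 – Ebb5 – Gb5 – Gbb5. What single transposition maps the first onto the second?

From B3 to Bb2 is 8 letter names — an octave of some quality.
Bb2 to B3 is 13 semitones, which makes it an augmented octave; the second version is lower, so the direction is down.
Checking another pair — Gb6 → Gbb5 — gives the same interval.

down an augmented octave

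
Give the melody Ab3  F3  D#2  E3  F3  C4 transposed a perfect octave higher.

Ab4 F4 D#3 E4 F4 C5

Ab3: an octave up reaches A, and 12 semitones makes it Ab4.
A perfect octave up from F3 gives F4.
D#2 up a perfect octave is D#3.
E3 up a perfect octave is E4.
F3: an octave up reaches F, and 12 semitones makes it F4.
C4: an octave up reaches C, and 12 semitones makes it C5.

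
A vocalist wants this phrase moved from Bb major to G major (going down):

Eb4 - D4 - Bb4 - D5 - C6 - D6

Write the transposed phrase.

From Bb down to G is a minor third; apply that to each pitch.
Eb4 gives C4
D4 gives B3
Bb4 gives G4
D5 gives B4
C6 gives A5
D6 gives B5

C4 B3 G4 B4 A5 B5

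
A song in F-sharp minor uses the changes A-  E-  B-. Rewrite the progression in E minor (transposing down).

G- D- A-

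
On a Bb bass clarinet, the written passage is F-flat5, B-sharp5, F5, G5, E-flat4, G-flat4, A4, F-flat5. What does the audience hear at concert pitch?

The Bb bass clarinet sounds a major ninth below written, so transpose each written note down a major ninth.
Fb5 → Ebb4
B#5 → A#4
F5 → Eb4
G5 → F4
Eb4 → Db3
Gb4 → Fb3
A4 → G3
Fb5 → Ebb4

Ebb4 A#4 Eb4 F4 Db3 Fb3 G3 Ebb4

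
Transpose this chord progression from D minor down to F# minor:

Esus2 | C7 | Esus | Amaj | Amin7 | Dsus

D minor down to F# minor is a minor sixth; each chord root moves by that interval while the quality stays the same.
Esus2: root E down a minor sixth → G#, giving G#sus2.
C7: root C down a minor sixth → E, giving E7.
Esus: root E down a minor sixth → G#, giving G#sus.
Amaj: root A down a minor sixth → C#, giving C#maj.
Amin7: root A down a minor sixth → C#, giving C#min7.
Dsus: root D down a minor sixth → F#, giving F#sus.

G#sus2 E7 G#sus C#maj C#min7 F#sus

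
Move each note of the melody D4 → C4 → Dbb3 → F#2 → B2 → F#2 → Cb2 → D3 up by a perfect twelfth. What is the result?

A5 G5 Abb4 C#4 F#4 C#4 Gb3 A4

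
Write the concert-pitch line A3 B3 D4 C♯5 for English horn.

E4 F#4 A4 G#5

The English horn sounds a perfect fifth below written, so the written part must be a perfect fifth above concert — transpose each note up.
A3 becomes E4
B3 becomes F#4
D4 becomes A4
C#5 becomes G#5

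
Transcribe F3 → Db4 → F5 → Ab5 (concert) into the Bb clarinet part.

G3 Eb4 G5 Bb5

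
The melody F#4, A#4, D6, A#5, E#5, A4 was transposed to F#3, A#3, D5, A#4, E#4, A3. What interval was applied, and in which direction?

From F#4 to F#3 is 8 letter names — an octave of some quality.
F#3 to F#4 is 12 semitones, which makes it a perfect octave; the second version is lower, so the direction is down.
Checking another pair — A4 → A3 — gives the same interval.

down a perfect octave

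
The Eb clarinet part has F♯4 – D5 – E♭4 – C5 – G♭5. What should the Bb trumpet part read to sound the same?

B4 G5 Ab4 F5 Cb6

First find concert pitch: the Eb clarinet sounds a minor third above written, so F♯4 D5 E♭4 C5 G♭5 sounds A4 F5 Gb4 Eb5 Bbb5.
Then write for Bb trumpet: it sounds a major second below written, so the part must be a major second above concert.
A4 → B4
F5 → G5
Gb4 → Ab4
Eb5 → F5
Bbb5 → Cb6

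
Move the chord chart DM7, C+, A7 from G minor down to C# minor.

G minor down to C# minor is a diminished fifth; each chord root moves by that interval while the quality stays the same.
DM7: root D down a diminished fifth → G#, giving G#M7.
C+: root C down a diminished fifth → F#, giving F#+.
A7: root A down a diminished fifth → D#, giving D#7.

G#M7 F#+ D#7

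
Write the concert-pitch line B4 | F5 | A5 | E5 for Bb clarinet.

Written C4 sounds as Bb3 on the Bb clarinet, so concert pitches are written a major second up.
B4 becomes C#5
F5 becomes G5
A5 becomes B5
E5 becomes F#5

C#5 G5 B5 F#5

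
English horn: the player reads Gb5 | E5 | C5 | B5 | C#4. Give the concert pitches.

Cb5 A4 F4 E5 F#3

Written C4 on the English horn sounds as F3, a perfect fifth lower; apply that shift to every note.
Gb5 → Cb5
E5 → A4
C5 → F4
B5 → E5
C#4 → F#3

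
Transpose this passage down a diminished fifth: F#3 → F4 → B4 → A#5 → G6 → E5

B#2 B3 E#4 D##5 C#6 A#4

F#3 down a diminished fifth is B#2.
A diminished fifth down from F4 gives B3.
A diminished fifth down from B4 gives E#4.
A#5: a fifth down reaches D, and 6 semitones makes it D##5.
G6 down a diminished fifth is C#6.
E5 down a diminished fifth is A#4.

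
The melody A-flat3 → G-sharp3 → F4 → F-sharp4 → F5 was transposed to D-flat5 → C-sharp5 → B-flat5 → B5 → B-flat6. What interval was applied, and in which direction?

up a perfect eleventh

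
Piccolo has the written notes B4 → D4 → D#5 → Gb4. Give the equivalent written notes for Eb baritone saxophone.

First find concert pitch: the piccolo sounds a perfect octave above written, so B4 D4 D#5 Gb4 sounds B5 D5 D#6 Gb5.
Then write for Eb baritone saxophone: it sounds a major thirteenth below written, so the part must be a major thirteenth above concert.
B5 → G#7
D5 → B6
D#6 → B#7
Gb5 → Eb7

G#7 B6 B#7 Eb7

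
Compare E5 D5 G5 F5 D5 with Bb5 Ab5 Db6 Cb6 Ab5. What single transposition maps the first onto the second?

Take the first pair: E5 → Bb5. E to B spans 5 letter names, so the interval is some kind of fifth.
E5 to Bb5 is 6 semitones, which makes it a diminished fifth; the second version is higher, so the direction is up.
Checking another pair — D5 → Ab5 — gives the same interval.

up a diminished fifth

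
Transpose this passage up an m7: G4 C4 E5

A minor seventh up from G4 gives F5.
C4 up a minor seventh is Bb4.
A minor seventh up from E5 gives D6.

F5 Bb4 D6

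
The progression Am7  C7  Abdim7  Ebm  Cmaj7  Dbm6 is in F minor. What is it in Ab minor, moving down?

Cm7 Eb7 Cbdim7 Gbm Ebmaj7 Fbm6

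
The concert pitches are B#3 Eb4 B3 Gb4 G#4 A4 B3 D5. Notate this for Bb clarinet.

Written C4 sounds as Bb3 on the Bb clarinet, so concert pitches are written a major second up.
B#3 to C##4
Eb4 to F4
B3 to C#4
Gb4 to Ab4
G#4 to A#4
A4 to B4
B3 to C#4
D5 to E5

C##4 F4 C#4 Ab4 A#4 B4 C#4 E5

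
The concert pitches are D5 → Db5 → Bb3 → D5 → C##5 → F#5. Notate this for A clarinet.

F5 Fb5 Db4 F5 E#5 A5

Written C4 sounds as A3 on the A clarinet, so concert pitches are written a minor third up.
D5 becomes F5
Db5 becomes Fb5
Bb3 becomes Db4
D5 becomes F5
C##5 becomes E#5
F#5 becomes A5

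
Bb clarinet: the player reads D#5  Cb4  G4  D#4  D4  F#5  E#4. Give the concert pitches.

Written C4 on the Bb clarinet sounds as Bb3, a major second lower; apply that shift to every note.
D#5 to C#5
Cb4 to Bbb3
G4 to F4
D#4 to C#4
D4 to C4
F#5 to E5
E#4 to D#4

C#5 Bbb3 F4 C#4 C4 E5 D#4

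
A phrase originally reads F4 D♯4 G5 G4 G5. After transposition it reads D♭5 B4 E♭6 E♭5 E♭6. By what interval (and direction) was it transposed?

up a minor sixth

From F4 to Db5 is 6 letter names — a sixth of some quality.
F4 to Db5 is 8 semitones, which makes it a minor sixth; the second version is higher, so the direction is up.
Checking another pair — G5 → Eb6 — gives the same interval.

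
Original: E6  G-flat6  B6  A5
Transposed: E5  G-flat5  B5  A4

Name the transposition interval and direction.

down a perfect octave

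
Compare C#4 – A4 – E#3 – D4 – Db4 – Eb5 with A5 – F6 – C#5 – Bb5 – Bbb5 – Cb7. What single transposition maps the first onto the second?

up a minor thirteenth

Take the first pair: C#4 → A5. C to A spans 13 letter names, so the interval is some kind of thirteenth.
C#4 to A5 is 20 semitones, which makes it a minor thirteenth; the second version is higher, so the direction is up.
Checking another pair — Eb5 → Cb7 — gives the same interval.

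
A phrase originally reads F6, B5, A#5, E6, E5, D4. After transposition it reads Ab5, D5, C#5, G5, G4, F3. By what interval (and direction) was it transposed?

down a major sixth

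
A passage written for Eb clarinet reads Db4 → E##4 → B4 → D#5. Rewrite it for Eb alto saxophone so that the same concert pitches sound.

Db5 E##5 B5 D#6

First find concert pitch: the Eb clarinet sounds a minor third above written, so Db4 E##4 B4 D#5 sounds Fb4 G##4 D5 F#5.
Then write for Eb alto saxophone: it sounds a major sixth below written, so the part must be a major sixth above concert.
Fb4 → Db5
G##4 → E##5
D5 → B5
F#5 → D#6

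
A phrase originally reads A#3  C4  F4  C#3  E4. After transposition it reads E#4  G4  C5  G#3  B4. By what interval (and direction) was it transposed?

up a perfect fifth

Take the first pair: A#3 → E#4. A to E spans 5 letter names, so the interval is some kind of fifth.
A#3 to E#4 is 7 semitones, which makes it a perfect fifth; the second version is higher, so the direction is up.
Checking another pair — E4 → B4 — gives the same interval.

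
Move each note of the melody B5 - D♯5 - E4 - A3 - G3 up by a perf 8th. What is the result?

B5 -> B6
D#5 -> D#6
E4 -> E5
A3 -> A4
G3 -> G4

B6 D#6 E5 A4 G4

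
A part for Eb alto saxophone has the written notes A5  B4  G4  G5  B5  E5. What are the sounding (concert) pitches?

Written C4 on the Eb alto saxophone sounds as Eb3, a major sixth lower; apply that shift to every note.
A5 → C5
B4 → D4
G4 → Bb3
G5 → Bb4
B5 → D5
E5 → G4

C5 D4 Bb3 Bb4 D5 G4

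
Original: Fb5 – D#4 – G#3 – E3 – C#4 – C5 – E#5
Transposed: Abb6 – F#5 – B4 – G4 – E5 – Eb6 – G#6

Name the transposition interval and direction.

Take the first pair: Fb5 → Abb6. F to A spans 10 letter names, so the interval is some kind of tenth.
Fb5 to Abb6 is 15 semitones, which makes it a minor tenth; the second version is higher, so the direction is up.
Checking another pair — E#5 → G#6 — gives the same interval.

up a minor tenth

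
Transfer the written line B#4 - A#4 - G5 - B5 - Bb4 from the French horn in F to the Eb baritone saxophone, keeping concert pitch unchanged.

C##6 B#5 A6 C#7 C6

First find concert pitch: the French horn in F sounds a perfect fifth below written, so B#4 A#4 G5 B5 Bb4 sounds E#4 D#4 C5 E5 Eb4.
Then write for Eb baritone saxophone: it sounds a major thirteenth below written, so the part must be a major thirteenth above concert.
E#4 → C##6
D#4 → B#5
C5 → A6
E5 → C#7
Eb4 → C6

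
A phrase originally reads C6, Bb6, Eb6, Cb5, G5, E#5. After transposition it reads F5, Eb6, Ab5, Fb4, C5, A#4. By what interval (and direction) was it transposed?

down a perfect fifth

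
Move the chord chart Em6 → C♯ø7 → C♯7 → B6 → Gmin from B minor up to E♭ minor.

B minor up to E♭ minor is a diminished fourth; each chord root moves by that interval while the quality stays the same.
Em6: root E up a diminished fourth → Ab, giving Abm6.
C♯ø7: root C♯ up a diminished fourth → F, giving Fø7.
C♯7: root C♯ up a diminished fourth → F, giving F7.
B6: root B up a diminished fourth → Eb, giving Eb6.
Gmin: root G up a diminished fourth → Cb, giving Cbmin.

Abm6 Fø7 F7 Eb6 Cbmin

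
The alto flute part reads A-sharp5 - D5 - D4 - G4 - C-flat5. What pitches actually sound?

Written C4 on the alto flute sounds as G3, a perfect fourth lower; apply that shift to every note.
A#5 → E#5
D5 → A4
D4 → A3
G4 → D4
Cb5 → Gb4

E#5 A4 A3 D4 Gb4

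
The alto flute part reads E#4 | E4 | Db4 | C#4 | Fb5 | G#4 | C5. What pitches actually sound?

The alto flute sounds a perfect fourth below written, so transpose each written note down a perfect fourth.
E#4 → B#3
E4 → B3
Db4 → Ab3
C#4 → G#3
Fb5 → Cb5
G#4 → D#4
C5 → G4

B#3 B3 Ab3 G#3 Cb5 D#4 G4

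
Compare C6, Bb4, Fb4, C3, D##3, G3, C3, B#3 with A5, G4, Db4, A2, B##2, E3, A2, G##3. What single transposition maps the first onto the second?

down a minor third

From C6 to A5 is 3 letter names — a third of some quality.
A5 to C6 is 3 semitones, which makes it a minor third; the second version is lower, so the direction is down.
Checking another pair — B#3 → G##3 — gives the same interval.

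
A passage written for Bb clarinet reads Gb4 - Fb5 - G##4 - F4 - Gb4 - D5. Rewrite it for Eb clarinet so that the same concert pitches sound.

Db4 Cb5 D##4 C4 Db4 A4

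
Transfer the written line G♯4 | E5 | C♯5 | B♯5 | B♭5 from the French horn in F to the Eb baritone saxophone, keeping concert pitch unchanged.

A#5 F#6 D#6 C##7 C7

First find concert pitch: the French horn in F sounds a perfect fifth below written, so G♯4 E5 C♯5 B♯5 B♭5 sounds C#4 A4 F#4 E#5 Eb5.
Then write for Eb baritone saxophone: it sounds a major thirteenth below written, so the part must be a major thirteenth above concert.
C#4 → A#5
A4 → F#6
F#4 → D#6
E#5 → C##7
Eb5 → C7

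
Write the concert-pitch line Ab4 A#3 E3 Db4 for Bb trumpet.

Bb4 B#3 F#3 Eb4

Written C4 sounds as Bb3 on the Bb trumpet, so concert pitches are written a major second up.
Ab4 becomes Bb4
A#3 becomes B#3
E3 becomes F#3
Db4 becomes Eb4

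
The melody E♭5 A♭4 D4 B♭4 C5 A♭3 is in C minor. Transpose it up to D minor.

From C up to D is a major second; apply that to each pitch.
Eb5 -> F5
Ab4 -> Bb4
D4 -> E4
Bb4 -> C5
C5 -> D5
Ab3 -> Bb3

F5 Bb4 E4 C5 D5 Bb3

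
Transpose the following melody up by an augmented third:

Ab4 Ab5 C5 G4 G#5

C#5 C#6 E#5 B#4 B##5

Ab4 becomes C#5
Ab5 becomes C#6
C5 becomes E#5
G4 becomes B#4
G#5 becomes B##5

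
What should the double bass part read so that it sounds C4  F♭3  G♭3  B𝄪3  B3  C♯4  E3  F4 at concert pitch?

C5 Fb4 Gb4 B##4 B4 C#5 E4 F5

The double bass sounds a perfect octave below written, so the written part must be a perfect octave above concert — transpose each note up.
C4 → C5
Fb3 → Fb4
Gb3 → Gb4
B##3 → B##4
B3 → B4
C#4 → C#5
E3 → E4
F4 → F5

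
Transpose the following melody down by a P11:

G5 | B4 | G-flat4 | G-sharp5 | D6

D4 F#3 Db3 D#4 A4

G5 down a perfect eleventh is D4.
A perfect eleventh down from B4 gives F#3.
A perfect eleventh down from Gb4 gives Db3.
A perfect eleventh down from G#5 gives D#4.
D6: an eleventh down reaches A, and 17 semitones makes it A4.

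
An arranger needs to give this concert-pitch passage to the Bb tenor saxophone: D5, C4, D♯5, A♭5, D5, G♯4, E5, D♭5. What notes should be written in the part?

The Bb tenor saxophone sounds a major ninth below written, so the written part must be a major ninth above concert — transpose each note up.
D5 → E6
C4 → D5
D#5 → E#6
Ab5 → Bb6
D5 → E6
G#4 → A#5
E5 → F#6
Db5 → Eb6

E6 D5 E#6 Bb6 E6 A#5 F#6 Eb6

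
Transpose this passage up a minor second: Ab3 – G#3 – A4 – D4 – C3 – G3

Ab3 -> Bbb3
G#3 -> A3
A4 -> Bb4
D4 -> Eb4
C3 -> Db3
G3 -> Ab3

Bbb3 A3 Bb4 Eb4 Db3 Ab3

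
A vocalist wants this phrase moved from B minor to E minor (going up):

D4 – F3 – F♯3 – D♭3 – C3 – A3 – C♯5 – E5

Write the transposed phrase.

B minor to E minor up is a perfect fourth, so every note moves up by that interval.
D4 gives G4
F3 gives Bb3
F#3 gives B3
Db3 gives Gb3
C3 gives F3
A3 gives D4
C#5 gives F#5
E5 gives A5

G4 Bb3 B3 Gb3 F3 D4 F#5 A5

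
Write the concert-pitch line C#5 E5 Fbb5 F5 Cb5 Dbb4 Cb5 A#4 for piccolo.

Written C4 sounds as C5 on the piccolo, so concert pitches are written a perfect octave down.
C#5 → C#4
E5 → E4
Fbb5 → Fbb4
F5 → F4
Cb5 → Cb4
Dbb4 → Dbb3
Cb5 → Cb4
A#4 → A#3

C#4 E4 Fbb4 F4 Cb4 Dbb3 Cb4 A#3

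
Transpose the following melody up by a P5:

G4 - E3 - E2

D5 B3 B2

G4 becomes D5
E3 becomes B3
E2 becomes B2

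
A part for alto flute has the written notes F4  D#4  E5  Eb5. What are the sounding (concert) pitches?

C4 A#3 B4 Bb4

Written C4 on the alto flute sounds as G3, a perfect fourth lower; apply that shift to every note.
F4 becomes C4
D#4 becomes A#3
E5 becomes B4
Eb5 becomes Bb4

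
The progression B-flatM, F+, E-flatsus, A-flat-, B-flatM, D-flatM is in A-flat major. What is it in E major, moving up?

A-flat major up to E major is an augmented fifth; each chord root moves by that interval while the quality stays the same.
B-flatM: root B-flat up an augmented fifth → F#, giving F#M.
F+: root F up an augmented fifth → C#, giving C#+.
E-flatsus: root E-flat up an augmented fifth → B, giving Bsus.
A-flat-: root A-flat up an augmented fifth → E, giving E-.
B-flatM: root B-flat up an augmented fifth → F#, giving F#M.
D-flatM: root D-flat up an augmented fifth → A, giving AM.

F#M C#+ Bsus E- F#M AM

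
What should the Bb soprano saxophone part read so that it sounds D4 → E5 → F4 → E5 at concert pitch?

E4 F#5 G4 F#5

The Bb soprano saxophone sounds a major second below written, so the written part must be a major second above concert — transpose each note up.
D4 becomes E4
E5 becomes F#5
F4 becomes G4
E5 becomes F#5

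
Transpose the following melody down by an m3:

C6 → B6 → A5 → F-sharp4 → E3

A5 G#6 F#5 D#4 C#3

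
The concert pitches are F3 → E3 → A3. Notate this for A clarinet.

The A clarinet sounds a minor third below written, so the written part must be a minor third above concert — transpose each note up.
F3 -> Ab3
E3 -> G3
A3 -> C4

Ab3 G3 C4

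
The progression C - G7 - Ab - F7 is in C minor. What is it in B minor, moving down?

B F#7 G E7

C minor down to B minor is a minor second; each chord root moves by that interval while the quality stays the same.
C: root C down a minor second → B, giving B.
G7: root G down a minor second → F#, giving F#7.
Ab: root Ab down a minor second → G, giving G.
F7: root F down a minor second → E, giving E7.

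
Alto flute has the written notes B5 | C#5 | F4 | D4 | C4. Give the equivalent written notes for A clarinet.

A5 B4 Eb4 C4 Bb3

First find concert pitch: the alto flute sounds a perfect fourth below written, so B5 C#5 F4 D4 C4 sounds F#5 G#4 C4 A3 G3.
Then write for A clarinet: it sounds a minor third below written, so the part must be a minor third above concert.
F#5 → A5
G#4 → B4
C4 → Eb4
A3 → C4
G3 → Bb3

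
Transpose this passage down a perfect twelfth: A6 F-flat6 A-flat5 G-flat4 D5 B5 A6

A6 gives D5
Fb6 gives Bbb4
Ab5 gives Db4
Gb4 gives Cb3
D5 gives G3
B5 gives E4
A6 gives D5

D5 Bbb4 Db4 Cb3 G3 E4 D5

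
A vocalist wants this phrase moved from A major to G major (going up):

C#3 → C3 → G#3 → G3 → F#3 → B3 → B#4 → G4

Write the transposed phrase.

From A up to G is a minor seventh; apply that to each pitch.
C#3 gives B3
C3 gives Bb3
G#3 gives F#4
G3 gives F4
F#3 gives E4
B3 gives A4
B#4 gives A#5
G4 gives F5

B3 Bb3 F#4 F4 E4 A4 A#5 F5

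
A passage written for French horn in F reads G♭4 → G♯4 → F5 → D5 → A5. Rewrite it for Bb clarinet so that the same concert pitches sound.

Db4 D#4 C5 A4 E5

First find concert pitch: the French horn in F sounds a perfect fifth below written, so G♭4 G♯4 F5 D5 A5 sounds Cb4 C#4 Bb4 G4 D5.
Then write for Bb clarinet: it sounds a major second below written, so the part must be a major second above concert.
Cb4 → Db4
C#4 → D#4
Bb4 → C5
G4 → A4
D5 → E5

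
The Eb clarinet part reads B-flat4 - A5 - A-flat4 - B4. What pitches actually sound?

Db5 C6 Cb5 D5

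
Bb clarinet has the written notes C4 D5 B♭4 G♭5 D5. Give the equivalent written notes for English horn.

F4 G5 Eb5 Cb6 G5

First find concert pitch: the Bb clarinet sounds a major second below written, so C4 D5 B♭4 G♭5 D5 sounds Bb3 C5 Ab4 Fb5 C5.
Then write for English horn: it sounds a perfect fifth below written, so the part must be a perfect fifth above concert.
Bb3 → F4
C5 → G5
Ab4 → Eb5
Fb5 → Cb6
C5 → G5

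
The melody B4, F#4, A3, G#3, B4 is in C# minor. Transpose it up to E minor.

From C# up to E is a minor third; apply that to each pitch.
B4 -> D5
F#4 -> A4
A3 -> C4
G#3 -> B3
B4 -> D5

D5 A4 C4 B3 D5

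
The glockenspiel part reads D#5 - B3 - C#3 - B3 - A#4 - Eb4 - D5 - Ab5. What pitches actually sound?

D#7 B5 C#5 B5 A#6 Eb6 D7 Ab7

The glockenspiel sounds a perfect fifteenth above written, so transpose each written note up a perfect fifteenth.
D#5 gives D#7
B3 gives B5
C#3 gives C#5
B3 gives B5
A#4 gives A#6
Eb4 gives Eb6
D5 gives D7
Ab5 gives Ab7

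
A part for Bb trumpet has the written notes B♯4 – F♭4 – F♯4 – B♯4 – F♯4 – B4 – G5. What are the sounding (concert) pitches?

A#4 Ebb4 E4 A#4 E4 A4 F5

The Bb trumpet sounds a major second below written, so transpose each written note down a major second.
B#4 gives A#4
Fb4 gives Ebb4
F#4 gives E4
B#4 gives A#4
F#4 gives E4
B4 gives A4
G5 gives F5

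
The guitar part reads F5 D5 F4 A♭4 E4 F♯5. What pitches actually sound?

Written C4 on the guitar sounds as C3, a perfect octave lower; apply that shift to every note.
F5 to F4
D5 to D4
F4 to F3
Ab4 to Ab3
E4 to E3
F#5 to F#4

F4 D4 F3 Ab3 E3 F#4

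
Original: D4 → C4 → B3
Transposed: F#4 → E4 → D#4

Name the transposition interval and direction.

up a major third

From D4 to F#4 is 3 letter names — a third of some quality.
D4 to F#4 is 4 semitones, which makes it a major third; the second version is higher, so the direction is up.
Checking another pair — B3 → D#4 — gives the same interval.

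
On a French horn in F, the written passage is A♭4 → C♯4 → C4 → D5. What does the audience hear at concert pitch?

Written C4 on the French horn in F sounds as F3, a perfect fifth lower; apply that shift to every note.
Ab4 becomes Db4
C#4 becomes F#3
C4 becomes F3
D5 becomes G4

Db4 F#3 F3 G4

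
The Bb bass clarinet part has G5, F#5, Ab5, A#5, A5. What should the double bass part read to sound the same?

F5 E5 Gb5 G#5 G5

First find concert pitch: the Bb bass clarinet sounds a major ninth below written, so G5 F#5 Ab5 A#5 A5 sounds F4 E4 Gb4 G#4 G4.
Then write for double bass: it sounds a perfect octave below written, so the part must be a perfect octave above concert.
F4 → F5
E4 → E5
Gb4 → Gb5
G#4 → G#5
G4 → G5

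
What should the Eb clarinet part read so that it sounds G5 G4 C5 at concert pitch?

E5 E4 A4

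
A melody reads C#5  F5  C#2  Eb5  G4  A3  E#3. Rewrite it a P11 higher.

F#6 Bb6 F#3 Ab6 C6 D5 A#4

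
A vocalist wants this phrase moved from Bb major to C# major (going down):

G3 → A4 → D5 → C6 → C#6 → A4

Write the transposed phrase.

A#2 B#3 E#4 D#5 D##5 B#3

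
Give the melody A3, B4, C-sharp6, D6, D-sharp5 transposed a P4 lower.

E3 F#4 G#5 A5 A#4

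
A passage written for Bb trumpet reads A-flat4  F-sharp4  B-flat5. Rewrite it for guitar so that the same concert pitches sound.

First find concert pitch: the Bb trumpet sounds a major second below written, so A-flat4 F-sharp4 B-flat5 sounds Gb4 E4 Ab5.
Then write for guitar: it sounds a perfect octave below written, so the part must be a perfect octave above concert.
Gb4 → Gb5
E4 → E5
Ab5 → Ab6

Gb5 E5 Ab6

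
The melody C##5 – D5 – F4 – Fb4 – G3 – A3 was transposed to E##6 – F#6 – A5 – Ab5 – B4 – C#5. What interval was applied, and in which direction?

up a major tenth

From C##5 to E##6 is 10 letter names — a tenth of some quality.
C##5 to E##6 is 16 semitones, which makes it a major tenth; the second version is higher, so the direction is up.
Checking another pair — A3 → C#5 — gives the same interval.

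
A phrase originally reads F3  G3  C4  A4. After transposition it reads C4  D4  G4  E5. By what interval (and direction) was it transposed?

up a perfect fifth

From F3 to C4 is 5 letter names — a fifth of some quality.
F3 to C4 is 7 semitones, which makes it a perfect fifth; the second version is higher, so the direction is up.
Checking another pair — A4 → E5 — gives the same interval.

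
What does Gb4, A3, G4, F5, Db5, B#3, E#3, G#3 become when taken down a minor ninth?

Gb4: a ninth down reaches F, and 13 semitones makes it F3.
A3 down a minor ninth is G#2.
G4: a ninth down reaches F, and 13 semitones makes it F#3.
F5 down a minor ninth is E4.
A minor ninth down from Db5 gives C4.
A minor ninth down from B#3 gives A##2.
A minor ninth down from E#3 gives D##2.
A minor ninth down from G#3 gives F##2.

F3 G#2 F#3 E4 C4 A##2 D##2 F##2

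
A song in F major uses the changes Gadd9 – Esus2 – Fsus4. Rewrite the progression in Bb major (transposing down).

F major down to Bb major is a perfect fifth; each chord root moves by that interval while the quality stays the same.
Gadd9: root G down a perfect fifth → C, giving Cadd9.
Esus2: root E down a perfect fifth → A, giving Asus2.
Fsus4: root F down a perfect fifth → Bb, giving Bbsus4.

Cadd9 Asus2 Bbsus4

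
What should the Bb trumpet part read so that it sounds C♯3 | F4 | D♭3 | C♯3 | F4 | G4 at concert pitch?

D#3 G4 Eb3 D#3 G4 A4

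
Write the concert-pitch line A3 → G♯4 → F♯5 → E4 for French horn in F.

E4 D#5 C#6 B4

Written C4 sounds as F3 on the French horn in F, so concert pitches are written a perfect fifth up.
A3 gives E4
G#4 gives D#5
F#5 gives C#6
E4 gives B4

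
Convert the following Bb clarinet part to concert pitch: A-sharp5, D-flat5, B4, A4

G#5 Cb5 A4 G4

The Bb clarinet sounds a major second below written, so transpose each written note down a major second.
A#5 -> G#5
Db5 -> Cb5
B4 -> A4
A4 -> G4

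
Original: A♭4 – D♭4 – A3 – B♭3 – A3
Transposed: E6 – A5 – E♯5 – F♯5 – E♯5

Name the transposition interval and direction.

Take the first pair: Ab4 → E6. A to E spans 12 letter names, so the interval is some kind of twelfth.
Ab4 to E6 is 20 semitones, which makes it an augmented twelfth; the second version is higher, so the direction is up.
Checking another pair — A3 → E#5 — gives the same interval.

up an augmented twelfth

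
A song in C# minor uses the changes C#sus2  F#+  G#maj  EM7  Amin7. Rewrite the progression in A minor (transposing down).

Asus2 D+ Emaj CM7 Fmin7

C# minor down to A minor is a major third; each chord root moves by that interval while the quality stays the same.
C#sus2: root C# down a major third → A, giving Asus2.
F#+: root F# down a major third → D, giving D+.
G#maj: root G# down a major third → E, giving Emaj.
EM7: root E down a major third → C, giving CM7.
Amin7: root A down a major third → F, giving Fmin7.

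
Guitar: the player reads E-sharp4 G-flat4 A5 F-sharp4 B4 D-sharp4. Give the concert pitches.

E#3 Gb3 A4 F#3 B3 D#3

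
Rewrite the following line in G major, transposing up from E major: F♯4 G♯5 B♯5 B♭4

E major to G major up is a minor third, so every note moves up by that interval.
F#4 -> A4
G#5 -> B5
B#5 -> D#6
Bb4 -> Db5

A4 B5 D#6 Db5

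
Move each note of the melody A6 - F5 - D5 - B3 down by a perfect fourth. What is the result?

E6 C5 A4 F#3

A6 -> E6
F5 -> C5
D5 -> A4
B3 -> F#3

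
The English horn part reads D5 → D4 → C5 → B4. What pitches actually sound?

G4 G3 F4 E4

The English horn sounds a perfect fifth below written, so transpose each written note down a perfect fifth.
D5 becomes G4
D4 becomes G3
C5 becomes F4
B4 becomes E4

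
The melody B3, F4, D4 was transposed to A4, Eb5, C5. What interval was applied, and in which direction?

Take the first pair: B3 → A4. B to A spans 7 letter names, so the interval is some kind of seventh.
B3 to A4 is 10 semitones, which makes it a minor seventh; the second version is higher, so the direction is up.
Checking another pair — D4 → C5 — gives the same interval.

up a minor seventh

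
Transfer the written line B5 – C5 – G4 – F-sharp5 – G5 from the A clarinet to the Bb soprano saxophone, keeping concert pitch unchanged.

A#5 B4 F#4 E#5 F#5

First find concert pitch: the A clarinet sounds a minor third below written, so B5 C5 G4 F-sharp5 G5 sounds G#5 A4 E4 D#5 E5.
Then write for Bb soprano saxophone: it sounds a major second below written, so the part must be a major second above concert.
G#5 → A#5
A4 → B4
E4 → F#4
D#5 → E#5
E5 → F#5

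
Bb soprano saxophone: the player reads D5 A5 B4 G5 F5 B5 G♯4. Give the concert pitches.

Written C4 on the Bb soprano saxophone sounds as Bb3, a major second lower; apply that shift to every note.
D5 → C5
A5 → G5
B4 → A4
G5 → F5
F5 → Eb5
B5 → A5
G#4 → F#4

C5 G5 A4 F5 Eb5 A5 F#4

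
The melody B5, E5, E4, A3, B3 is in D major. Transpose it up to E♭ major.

C6 F5 F4 Bb3 C4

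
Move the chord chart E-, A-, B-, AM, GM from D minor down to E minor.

D minor down to E minor is a minor seventh; each chord root moves by that interval while the quality stays the same.
E-: root E down a minor seventh → F#, giving F#-.
A-: root A down a minor seventh → B, giving B-.
B-: root B down a minor seventh → C#, giving C#-.
AM: root A down a minor seventh → B, giving BM.
GM: root G down a minor seventh → A, giving AM.

F#- B- C#- BM AM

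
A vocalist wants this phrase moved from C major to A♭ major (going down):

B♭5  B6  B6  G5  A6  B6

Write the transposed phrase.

Gb5 G6 G6 Eb5 F6 G6

C major to A♭ major down is a major third, so every note moves down by that interval.
Bb5 → Gb5
B6 → G6
B6 → G6
G5 → Eb5
A6 → F6
B6 → G6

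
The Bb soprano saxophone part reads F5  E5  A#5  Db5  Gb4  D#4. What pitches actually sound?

Eb5 D5 G#5 Cb5 Fb4 C#4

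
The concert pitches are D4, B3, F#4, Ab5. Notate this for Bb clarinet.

E4 C#4 G#4 Bb5

The Bb clarinet sounds a major second below written, so the written part must be a major second above concert — transpose each note up.
D4 → E4
B3 → C#4
F#4 → G#4
Ab5 → Bb5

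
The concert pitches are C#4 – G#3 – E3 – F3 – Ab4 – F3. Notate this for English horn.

Written C4 sounds as F3 on the English horn, so concert pitches are written a perfect fifth up.
C#4 becomes G#4
G#3 becomes D#4
E3 becomes B3
F3 becomes C4
Ab4 becomes Eb5
F3 becomes C4

G#4 D#4 B3 C4 Eb5 C4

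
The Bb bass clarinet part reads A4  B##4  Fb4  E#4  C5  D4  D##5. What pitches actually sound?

G3 A##3 Ebb3 D#3 Bb3 C3 C##4

The Bb bass clarinet sounds a major ninth below written, so transpose each written note down a major ninth.
A4 becomes G3
B##4 becomes A##3
Fb4 becomes Ebb3
E#4 becomes D#3
C5 becomes Bb3
D4 becomes C3
D##5 becomes C##4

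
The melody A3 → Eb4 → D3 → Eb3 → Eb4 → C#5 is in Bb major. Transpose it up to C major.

From Bb up to C is a major second; apply that to each pitch.
A3 gives B3
Eb4 gives F4
D3 gives E3
Eb3 gives F3
Eb4 gives F4
C#5 gives D#5

B3 F4 E3 F3 F4 D#5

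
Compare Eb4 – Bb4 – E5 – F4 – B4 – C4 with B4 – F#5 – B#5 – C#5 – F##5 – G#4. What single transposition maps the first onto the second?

up an augmented fifth

Take the first pair: Eb4 → B4. E to B spans 5 letter names, so the interval is some kind of fifth.
Eb4 to B4 is 8 semitones, which makes it an augmented fifth; the second version is higher, so the direction is up.
Checking another pair — C4 → G#4 — gives the same interval.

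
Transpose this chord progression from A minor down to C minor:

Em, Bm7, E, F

A minor down to C minor is a major sixth; each chord root moves by that interval while the quality stays the same.
Em: root E down a major sixth → G, giving Gm.
Bm7: root B down a major sixth → D, giving Dm7.
E: root E down a major sixth → G, giving G.
F: root F down a major sixth → Ab, giving Ab.

Gm Dm7 G Ab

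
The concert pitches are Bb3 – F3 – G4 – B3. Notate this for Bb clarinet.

C4 G3 A4 C#4

The Bb clarinet sounds a major second below written, so the written part must be a major second above concert — transpose each note up.
Bb3 becomes C4
F3 becomes G3
G4 becomes A4
B3 becomes C#4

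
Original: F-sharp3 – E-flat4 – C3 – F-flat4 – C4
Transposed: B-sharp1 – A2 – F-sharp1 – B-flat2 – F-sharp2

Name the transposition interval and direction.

down a diminished twelfth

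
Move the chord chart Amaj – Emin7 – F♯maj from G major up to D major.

G major up to D major is a perfect fifth; each chord root moves by that interval while the quality stays the same.
Amaj: root A up a perfect fifth → E, giving Emaj.
Emin7: root E up a perfect fifth → B, giving Bmin7.
F♯maj: root F♯ up a perfect fifth → C#, giving C#maj.

Emaj Bmin7 C#maj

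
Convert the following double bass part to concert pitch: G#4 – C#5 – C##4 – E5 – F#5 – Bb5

G#3 C#4 C##3 E4 F#4 Bb4

The double bass sounds a perfect octave below written, so transpose each written note down a perfect octave.
G#4 → G#3
C#5 → C#4
C##4 → C##3
E5 → E4
F#5 → F#4
Bb5 → Bb4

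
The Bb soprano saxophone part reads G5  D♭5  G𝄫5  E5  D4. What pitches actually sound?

F5 Cb5 Fbb5 D5 C4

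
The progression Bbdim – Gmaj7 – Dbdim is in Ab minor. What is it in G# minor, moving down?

A#dim F##maj7 C#dim

Ab minor down to G# minor is a diminished second; each chord root moves by that interval while the quality stays the same.
Bbdim: root Bb down a diminished second → A#, giving A#dim.
Gmaj7: root G down a diminished second → F##, giving F##maj7.
Dbdim: root Db down a diminished second → C#, giving C#dim.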